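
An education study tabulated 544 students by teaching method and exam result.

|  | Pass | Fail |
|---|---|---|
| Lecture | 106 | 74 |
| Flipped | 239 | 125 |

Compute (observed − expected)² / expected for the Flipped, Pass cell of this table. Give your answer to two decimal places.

0.29

Row total (Flipped) = 364; column total (Pass) = 345; N = 544.
Expected count E = 364 × 345 / 544 = 230.846.
Contribution = (O − E)²/E = (239 − 230.846)² / 230.846 = 0.29.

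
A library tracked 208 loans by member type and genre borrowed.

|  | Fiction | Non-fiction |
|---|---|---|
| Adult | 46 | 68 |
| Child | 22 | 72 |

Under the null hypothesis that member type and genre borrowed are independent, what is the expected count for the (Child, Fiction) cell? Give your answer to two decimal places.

30.73

Row total (Child) = 94; column total (Fiction) = 68; grand total N = 208.
Expected count = (row total × column total) / N = 94 × 68 / 208 = 30.73.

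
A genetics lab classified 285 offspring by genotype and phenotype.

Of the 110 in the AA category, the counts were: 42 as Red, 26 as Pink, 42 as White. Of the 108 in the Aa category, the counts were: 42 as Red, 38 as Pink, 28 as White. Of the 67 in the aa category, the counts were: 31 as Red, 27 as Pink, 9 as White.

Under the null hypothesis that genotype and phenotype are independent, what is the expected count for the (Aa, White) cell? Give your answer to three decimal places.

29.937

Row total (Aa) = 108; column total (White) = 79; grand total N = 285.
Expected count = (row total × column total) / N = 108 × 79 / 285 = 29.937.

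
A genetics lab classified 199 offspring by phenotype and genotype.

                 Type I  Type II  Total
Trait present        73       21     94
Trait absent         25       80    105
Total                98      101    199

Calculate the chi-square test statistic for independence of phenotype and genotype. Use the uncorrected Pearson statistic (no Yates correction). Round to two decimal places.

Grand total N = 199.
Expected counts (row total × column total / N):
  Trait present, Type I: 94×98/199 = 46.2915
  Trait present, Type II: 94×101/199 = 47.7085
  Trait absent, Type I: 105×98/199 = 51.7085
  Trait absent, Type II: 105×101/199 = 53.2915
Contributions (O − E)²/E:
  (73 − 46.2915)²/46.2915 = 15.4098
  (21 − 47.7085)²/47.7085 = 14.9521
  (25 − 51.7085)²/51.7085 = 13.7955
  (80 − 53.2915)²/53.2915 = 13.3857
χ² = 15.4098 + 14.9521 + 13.7955 + 13.3857 = 57.54

57.54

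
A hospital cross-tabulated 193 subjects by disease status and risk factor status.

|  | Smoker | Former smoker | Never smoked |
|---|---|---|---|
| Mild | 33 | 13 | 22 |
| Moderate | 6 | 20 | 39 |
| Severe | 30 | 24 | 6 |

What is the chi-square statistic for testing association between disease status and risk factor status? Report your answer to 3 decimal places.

Row totals: 68, 65, 60. Column totals: 69, 57, 67. Grand total N = 193.
Expected counts (row total × column total / N):
  Mild, Smoker: 68×69/193 = 24.31088
  Mild, Former smoker: 68×57/193 = 20.08290
  Mild, Never smoked: 68×67/193 = 23.60622
  Moderate, Smoker: 65×69/193 = 23.23834
  Moderate, Former smoker: 65×57/193 = 19.19689
  Moderate, Never smoked: 65×67/193 = 22.56477
  Severe, Smoker: 60×69/193 = 21.45078
  Severe, Former smoker: 60×57/193 = 17.72021
  Severe, Never smoked: 60×67/193 = 20.82902
Contributions (O − E)²/E:
  (33 − 24.31088)²/24.31088 = 3.1056
  (13 − 20.08290)²/20.08290 = 2.4980
  (22 − 23.60622)²/23.60622 = 0.1093
  (6 − 23.23834)²/23.23834 = 12.7875
  (20 − 19.19689)²/19.19689 = 0.0336
  (39 − 22.56477)²/22.56477 = 11.9707
  (30 − 21.45078)²/21.45078 = 3.4073
  (24 − 17.72021)²/17.72021 = 2.2255
  (6 − 20.82902)²/20.82902 = 10.5574
χ² = 3.1056 + 2.4980 + 0.1093 + 12.7875 + 0.0336 + 11.9707 + 3.4073 + 2.2255 + 10.5574 = 46.695

46.695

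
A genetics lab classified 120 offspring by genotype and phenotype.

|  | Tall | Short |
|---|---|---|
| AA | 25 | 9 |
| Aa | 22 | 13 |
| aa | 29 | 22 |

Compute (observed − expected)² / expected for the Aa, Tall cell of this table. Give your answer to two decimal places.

Row total (Aa) = 35; column total (Tall) = 76; N = 120.
Expected count E = 35 × 76 / 120 = 22.167.
Contribution = (O − E)²/E = (22 − 22.167)² / 22.167 = 0.00.

0.00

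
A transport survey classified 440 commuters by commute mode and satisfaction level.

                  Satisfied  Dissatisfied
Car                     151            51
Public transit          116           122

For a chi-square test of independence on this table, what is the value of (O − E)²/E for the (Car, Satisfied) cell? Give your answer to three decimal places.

Row total (Car) = 202; column total (Satisfied) = 267; N = 440.
Expected count E = 202 × 267 / 440 = 122.5773.
Contribution = (O − E)²/E = (151 − 122.5773)² / 122.5773 = 6.591.

6.591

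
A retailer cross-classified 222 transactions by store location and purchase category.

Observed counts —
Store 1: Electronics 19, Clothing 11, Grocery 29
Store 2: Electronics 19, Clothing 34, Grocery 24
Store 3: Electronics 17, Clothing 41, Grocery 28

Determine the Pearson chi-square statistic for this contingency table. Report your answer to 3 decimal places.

Row totals: 59, 77, 86. Column totals: 55, 86, 81. Grand total N = 222.
Expected counts (row total × column total / N):
  Store 1, Electronics: 59×55/222 = 14.6171
  Store 1, Clothing: 59×86/222 = 22.8559
  Store 1, Grocery: 59×81/222 = 21.5270
  Store 2, Electronics: 77×55/222 = 19.0766
  Store 2, Clothing: 77×86/222 = 29.8288
  Store 2, Grocery: 77×81/222 = 28.0946
  Store 3, Electronics: 86×55/222 = 21.3063
  Store 3, Clothing: 86×86/222 = 33.3153
  Store 3, Grocery: 86×81/222 = 31.3784
Contributions (O − E)²/E:
  (19 − 14.6171)²/14.6171 = 1.3142
  (11 − 22.8559)²/22.8559 = 6.1499
  (29 − 21.5270)²/21.5270 = 2.5942
  (19 − 19.0766)²/19.0766 = 0.0003
  (34 − 29.8288)²/29.8288 = 0.5833
  (24 − 28.0946)²/28.0946 = 0.5968
  (17 − 21.3063)²/21.3063 = 0.8704
  (41 − 33.3153)²/33.3153 = 1.7726
  (28 − 31.3784)²/31.3784 = 0.3637
χ² = 1.3142 + 6.1499 + 2.5942 + 0.0003 + 0.5833 + 0.5968 + 0.8704 + 1.7726 + 0.3637 = 14.245

14.245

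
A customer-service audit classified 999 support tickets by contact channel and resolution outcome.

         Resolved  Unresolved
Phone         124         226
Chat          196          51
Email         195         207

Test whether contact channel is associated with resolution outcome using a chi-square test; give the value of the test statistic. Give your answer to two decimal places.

Row totals: 350, 247, 402. Column totals: 515, 484. Grand total N = 999.
Expected counts (row total × column total / N):
  Phone, Resolved: 350×515/999 = 180.430
  Phone, Unresolved: 350×484/999 = 169.570
  Chat, Resolved: 247×515/999 = 127.332
  Chat, Unresolved: 247×484/999 = 119.668
  Email, Resolved: 402×515/999 = 207.237
  Email, Unresolved: 402×484/999 = 194.763
Contributions (O − E)²/E:
  (124 − 180.430)²/180.430 = 17.6486
  (226 − 169.570)²/169.570 = 18.7789
  (196 − 127.332)²/127.332 = 37.0315
  (51 − 119.668)²/119.668 = 39.4031
  (195 − 207.237)²/207.237 = 0.7226
  (207 − 194.763)²/194.763 = 0.7689
χ² = 17.6486 + 18.7789 + 37.0315 + 39.4031 + 0.7226 + 0.7689 = 114.35

114.35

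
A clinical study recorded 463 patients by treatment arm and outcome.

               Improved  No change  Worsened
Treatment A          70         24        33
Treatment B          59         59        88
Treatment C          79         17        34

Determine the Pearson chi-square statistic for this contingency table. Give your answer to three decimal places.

Row totals: 127, 206, 130. Column totals: 208, 100, 155. Grand total N = 463.
Expected counts (row total × column total / N):
  Treatment A, Improved: 127×208/463 = 57.0540
  Treatment A, No change: 127×100/463 = 27.4298
  Treatment A, Worsened: 127×155/463 = 42.5162
  Treatment B, Improved: 206×208/463 = 92.5443
  Treatment B, No change: 206×100/463 = 44.4924
  Treatment B, Worsened: 206×155/463 = 68.9633
  Treatment C, Improved: 130×208/463 = 58.4017
  Treatment C, No change: 130×100/463 = 28.0778
  Treatment C, Worsened: 130×155/463 = 43.5205
Contributions (O − E)²/E:
  (70 − 57.0540)²/57.0540 = 2.9375
  (24 − 27.4298)²/27.4298 = 0.4289
  (33 − 42.5162)²/42.5162 = 2.1300
  (59 − 92.5443)²/92.5443 = 12.1587
  (59 − 44.4924)²/44.4924 = 4.7305
  (88 − 68.9633)²/68.9633 = 5.2549
  (79 − 58.4017)²/58.4017 = 7.2650
  (17 − 28.0778)²/28.0778 = 4.3706
  (34 − 43.5205)²/43.5205 = 2.0827
χ² = 2.9375 + 0.4289 + 2.1300 + 12.1587 + 4.7305 + 5.2549 + 7.2650 + 4.3706 + 2.0827 = 41.359

41.359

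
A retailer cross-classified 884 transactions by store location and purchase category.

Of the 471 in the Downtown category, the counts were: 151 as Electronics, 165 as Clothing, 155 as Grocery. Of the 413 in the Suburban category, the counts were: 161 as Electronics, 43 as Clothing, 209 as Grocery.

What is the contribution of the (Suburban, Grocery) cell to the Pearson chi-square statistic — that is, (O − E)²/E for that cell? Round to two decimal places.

8.92

Row total (Suburban) = 413; column total (Grocery) = 364; N = 884.
Expected count E = 413 × 364 / 884 = 170.059.
Contribution = (O − E)²/E = (209 − 170.059)² / 170.059 = 8.92.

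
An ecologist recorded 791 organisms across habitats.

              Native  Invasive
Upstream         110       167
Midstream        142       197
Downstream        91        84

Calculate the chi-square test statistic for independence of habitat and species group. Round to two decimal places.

7.12

Row totals: 277, 339, 175. Column totals: 343, 448. Grand total N = 791.
Expected counts (row total × column total / N):
  Upstream, Native: 277×343/791 = 120.115
  Upstream, Invasive: 277×448/791 = 156.885
  Midstream, Native: 339×343/791 = 147.000
  Midstream, Invasive: 339×448/791 = 192.000
  Downstream, Native: 175×343/791 = 75.885
  Downstream, Invasive: 175×448/791 = 99.115
Contributions (O − E)²/E:
  (110 − 120.115)²/120.115 = 0.8518
  (167 − 156.885)²/156.885 = 0.6522
  (142 − 147.000)²/147.000 = 0.1701
  (197 − 192.000)²/192.000 = 0.1302
  (91 − 75.885)²/75.885 = 3.0107
  (84 − 99.115)²/99.115 = 2.3050
χ² = 0.8518 + 0.6522 + 0.1701 + 0.1302 + 3.0107 + 2.3050 = 7.12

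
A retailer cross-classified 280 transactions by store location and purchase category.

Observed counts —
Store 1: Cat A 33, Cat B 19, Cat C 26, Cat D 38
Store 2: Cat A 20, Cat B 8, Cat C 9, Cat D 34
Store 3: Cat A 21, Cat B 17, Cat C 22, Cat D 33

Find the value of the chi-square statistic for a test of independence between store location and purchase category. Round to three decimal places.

Row totals: 116, 71, 93. Column totals: 74, 44, 57, 105. Grand total N = 280.
Expected counts (row total × column total / N):
  Store 1, Cat A: 116×74/280 = 30.6571
  Store 1, Cat B: 116×44/280 = 18.2286
  Store 1, Cat C: 116×57/280 = 23.6143
  Store 1, Cat D: 116×105/280 = 43.5000
  Store 2, Cat A: 71×74/280 = 18.7643
  Store 2, Cat B: 71×44/280 = 11.1571
  Store 2, Cat C: 71×57/280 = 14.4536
  Store 2, Cat D: 71×105/280 = 26.6250
  Store 3, Cat A: 93×74/280 = 24.5786
  Store 3, Cat B: 93×44/280 = 14.6143
  Store 3, Cat C: 93×57/280 = 18.9321
  Store 3, Cat D: 93×105/280 = 34.8750
Contributions (O − E)²/E:
  (33 − 30.6571)²/30.6571 = 0.1791
  (19 − 18.2286)²/18.2286 = 0.0326
  (26 − 23.6143)²/23.6143 = 0.2410
  (38 − 43.5000)²/43.5000 = 0.6954
  (20 − 18.7643)²/18.7643 = 0.0814
  (8 − 11.1571)²/11.1571 = 0.8934
  (9 − 14.4536)²/14.4536 = 2.0577
  (34 − 26.6250)²/26.6250 = 2.0428
  (21 − 24.5786)²/24.5786 = 0.5210
  (17 − 14.6143)²/14.6143 = 0.3895
  (22 − 18.9321)²/18.9321 = 0.4971
  (33 − 34.8750)²/34.8750 = 0.1008
χ² = 0.1791 + 0.0326 + 0.2410 + 0.6954 + 0.0814 + 0.8934 + 2.0577 + 2.0428 + 0.5210 + 0.3895 + 0.4971 + 0.1008 = 7.732

7.732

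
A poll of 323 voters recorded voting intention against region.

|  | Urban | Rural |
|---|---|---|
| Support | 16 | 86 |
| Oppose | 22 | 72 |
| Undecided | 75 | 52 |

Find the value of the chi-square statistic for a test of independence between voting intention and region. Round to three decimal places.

Row totals: 102, 94, 127. Column totals: 113, 210. Grand total N = 323.
Expected counts (row total × column total / N):
  Support, Urban: 102×113/323 = 35.6842
  Support, Rural: 102×210/323 = 66.3158
  Oppose, Urban: 94×113/323 = 32.8854
  Oppose, Rural: 94×210/323 = 61.1146
  Undecided, Urban: 127×113/323 = 44.4303
  Undecided, Rural: 127×210/323 = 82.5697
Contributions (O − E)²/E:
  (16 − 35.6842)²/35.6842 = 10.8582
  (86 − 66.3158)²/66.3158 = 5.8428
  (22 − 32.8854)²/32.8854 = 3.6032
  (72 − 61.1146)²/61.1146 = 1.9388
  (75 − 44.4303)²/44.4303 = 21.0331
  (52 − 82.5697)²/82.5697 = 11.3178
χ² = 10.8582 + 5.8428 + 3.6032 + 1.9388 + 21.0331 + 11.3178 = 54.594

54.594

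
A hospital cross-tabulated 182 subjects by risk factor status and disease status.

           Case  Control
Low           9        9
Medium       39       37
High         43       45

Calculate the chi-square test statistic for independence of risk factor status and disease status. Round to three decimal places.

Row totals: 18, 76, 88. Column totals: 91, 91. Grand total N = 182.
Expected counts (row total × column total / N):
  Low, Case: 18×91/182 = 9.0000
  Low, Control: 18×91/182 = 9.0000
  Medium, Case: 76×91/182 = 38.0000
  Medium, Control: 76×91/182 = 38.0000
  High, Case: 88×91/182 = 44.0000
  High, Control: 88×91/182 = 44.0000
Contributions (O − E)²/E:
  (9 − 9.0000)²/9.0000 = 0.0000
  (9 − 9.0000)²/9.0000 = 0.0000
  (39 − 38.0000)²/38.0000 = 0.0263
  (37 − 38.0000)²/38.0000 = 0.0263
  (43 − 44.0000)²/44.0000 = 0.0227
  (45 − 44.0000)²/44.0000 = 0.0227
χ² = 0.0000 + 0.0000 + 0.0263 + 0.0263 + 0.0227 + 0.0227 = 0.098

0.098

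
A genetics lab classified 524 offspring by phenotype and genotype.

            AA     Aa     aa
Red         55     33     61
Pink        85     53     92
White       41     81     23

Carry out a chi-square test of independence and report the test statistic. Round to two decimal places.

57.29

Row totals: 149, 230, 145. Column totals: 181, 167, 176. Grand total N = 524.
Expected counts (row total × column total / N):
  Red, AA: 149×181/524 = 51.468
  Red, Aa: 149×167/524 = 47.487
  Red, aa: 149×176/524 = 50.046
  Pink, AA: 230×181/524 = 79.447
  Pink, Aa: 230×167/524 = 73.302
  Pink, aa: 230×176/524 = 77.252
  White, AA: 145×181/524 = 50.086
  White, Aa: 145×167/524 = 46.212
  White, aa: 145×176/524 = 48.702
Contributions (O − E)²/E:
  (55 − 51.468)²/51.468 = 0.2424
  (33 − 47.487)²/47.487 = 4.4196
  (61 − 50.046)²/50.046 = 2.3976
  (85 − 79.447)²/79.447 = 0.3881
  (53 − 73.302)²/73.302 = 5.6229
  (92 − 77.252)²/77.252 = 2.8155
  (41 − 50.086)²/50.086 = 1.6483
  (81 − 46.212)²/46.212 = 26.1881
  (23 − 48.702)²/48.702 = 13.5640
χ² = 0.2424 + 4.4196 + 2.3976 + 0.3881 + 5.6229 + 2.8155 + 1.6483 + 26.1881 + 13.5640 = 57.29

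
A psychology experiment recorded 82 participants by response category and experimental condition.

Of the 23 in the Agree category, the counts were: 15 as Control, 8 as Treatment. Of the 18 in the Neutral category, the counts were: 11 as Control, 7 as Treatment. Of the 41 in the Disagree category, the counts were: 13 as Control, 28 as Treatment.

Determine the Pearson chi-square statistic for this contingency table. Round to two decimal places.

8.33

Row totals: 23, 18, 41. Column totals: 39, 43. Grand total N = 82.
Expected counts (row total × column total / N):
  Agree, Control: 23×39/82 = 10.939
  Agree, Treatment: 23×43/82 = 12.061
  Neutral, Control: 18×39/82 = 8.561
  Neutral, Treatment: 18×43/82 = 9.439
  Disagree, Control: 41×39/82 = 19.500
  Disagree, Treatment: 41×43/82 = 21.500
Contributions (O − E)²/E:
  (15 − 10.939)²/10.939 = 1.5076
  (8 − 12.061)²/12.061 = 1.3674
  (11 − 8.561)²/8.561 = 0.6949
  (7 − 9.439)²/9.439 = 0.6302
  (13 − 19.500)²/19.500 = 2.1667
  (28 − 21.500)²/21.500 = 1.9651
χ² = 1.5076 + 1.3674 + 0.6949 + 0.6302 + 2.1667 + 1.9651 = 8.33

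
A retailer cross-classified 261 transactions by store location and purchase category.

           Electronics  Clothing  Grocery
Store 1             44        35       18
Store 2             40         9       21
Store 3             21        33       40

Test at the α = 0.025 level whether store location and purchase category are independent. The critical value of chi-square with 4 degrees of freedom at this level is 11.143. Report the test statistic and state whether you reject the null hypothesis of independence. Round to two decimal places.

31.17; reject H₀

Row totals: 97, 70, 94. Column totals: 105, 77, 79. Grand total N = 261.
Expected counts (row total × column total / N):
  Store 1, Electronics: 97×105/261 = 39.023
  Store 1, Clothing: 97×77/261 = 28.617
  Store 1, Grocery: 97×79/261 = 29.360
  Store 2, Electronics: 70×105/261 = 28.161
  Store 2, Clothing: 70×77/261 = 20.651
  Store 2, Grocery: 70×79/261 = 21.188
  Store 3, Electronics: 94×105/261 = 37.816
  Store 3, Clothing: 94×77/261 = 27.732
  Store 3, Grocery: 94×79/261 = 28.452
Contributions (O − E)²/E:
  (44 − 39.023)²/39.023 = 0.6348
  (35 − 28.617)²/28.617 = 1.4237
  (18 − 29.360)²/29.360 = 4.3954
  (40 − 28.161)²/28.161 = 4.9772
  (9 − 20.651)²/20.651 = 6.5733
  (21 − 21.188)²/21.188 = 0.0017
  (21 − 37.816)²/37.816 = 7.4777
  (33 − 27.732)²/27.732 = 1.0007
  (40 − 28.452)²/28.452 = 4.6871
χ² = 0.6348 + 1.4237 + 4.3954 + 4.9772 + 6.5733 + 0.0017 + 7.4777 + 1.0007 + 4.6871 = 31.17
df = (3−1)(3−1) = 4. Since 31.17 > 11.143, reject the null hypothesis of independence at α = 0.025.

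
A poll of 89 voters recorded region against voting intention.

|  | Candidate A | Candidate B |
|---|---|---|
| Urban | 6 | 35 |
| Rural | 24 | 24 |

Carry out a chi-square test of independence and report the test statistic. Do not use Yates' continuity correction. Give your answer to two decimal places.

Row totals: 41, 48. Column totals: 30, 59. Grand total N = 89.
Expected counts (row total × column total / N):
  Urban, Candidate A: 41×30/89 = 13.8202
  Urban, Candidate B: 41×59/89 = 27.1798
  Rural, Candidate A: 48×30/89 = 16.1798
  Rural, Candidate B: 48×59/89 = 31.8202
Contributions (O − E)²/E:
  (6 − 13.8202)²/13.8202 = 4.4251
  (35 − 27.1798)²/27.1798 = 2.2500
  (24 − 16.1798)²/16.1798 = 3.7797
  (24 − 31.8202)²/31.8202 = 1.9219
χ² = 4.4251 + 2.2500 + 3.7797 + 1.9219 = 12.38

12.38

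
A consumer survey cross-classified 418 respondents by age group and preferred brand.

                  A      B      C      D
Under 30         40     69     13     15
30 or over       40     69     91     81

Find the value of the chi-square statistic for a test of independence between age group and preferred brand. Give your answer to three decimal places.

61.575

Row totals: 137, 281. Column totals: 80, 138, 104, 96. Grand total N = 418.
Expected counts (row total × column total / N):
  Under 30, A: 137×80/418 = 26.2201
  Under 30, B: 137×138/418 = 45.2297
  Under 30, C: 137×104/418 = 34.0861
  Under 30, D: 137×96/418 = 31.4641
  30 or over, A: 281×80/418 = 53.7799
  30 or over, B: 281×138/418 = 92.7703
  30 or over, C: 281×104/418 = 69.9139
  30 or over, D: 281×96/418 = 64.5359
Contributions (O − E)²/E:
  (40 − 26.2201)²/26.2201 = 7.2420
  (69 − 45.2297)²/45.2297 = 12.4924
  (13 − 34.0861)²/34.0861 = 13.0441
  (15 − 31.4641)²/31.4641 = 8.6151
  (40 − 53.7799)²/53.7799 = 3.5308
  (69 − 92.7703)²/92.7703 = 6.0906
  (91 − 69.9139)²/69.9139 = 6.3596
  (81 − 64.5359)²/64.5359 = 4.2002
χ² = 7.2420 + 12.4924 + 13.0441 + 8.6151 + 3.5308 + 6.0906 + 6.3596 + 4.2002 = 61.575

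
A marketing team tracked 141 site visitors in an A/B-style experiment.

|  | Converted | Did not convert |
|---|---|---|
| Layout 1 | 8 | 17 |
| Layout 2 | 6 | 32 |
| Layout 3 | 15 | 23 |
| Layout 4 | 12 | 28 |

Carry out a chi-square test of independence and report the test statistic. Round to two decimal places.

5.37

Row totals: 25, 38, 38, 40. Column totals: 41, 100. Grand total N = 141.
Expected counts (row total × column total / N):
  Layout 1, Converted: 25×41/141 = 7.270
  Layout 1, Did not convert: 25×100/141 = 17.730
  Layout 2, Converted: 38×41/141 = 11.050
  Layout 2, Did not convert: 38×100/141 = 26.950
  Layout 3, Converted: 38×41/141 = 11.050
  Layout 3, Did not convert: 38×100/141 = 26.950
  Layout 4, Converted: 40×41/141 = 11.631
  Layout 4, Did not convert: 40×100/141 = 28.369
Contributions (O − E)²/E:
  (8 − 7.270)²/7.270 = 0.0733
  (17 − 17.730)²/17.730 = 0.0301
  (6 − 11.050)²/11.050 = 2.3079
  (32 − 26.950)²/26.950 = 0.9463
  (15 − 11.050)²/11.050 = 1.4120
  (23 − 26.950)²/26.950 = 0.5789
  (12 − 11.631)²/11.631 = 0.0117
  (28 − 28.369)²/28.369 = 0.0048
χ² = 0.0733 + 0.0301 + 2.3079 + 0.9463 + 1.4120 + 0.5789 + 0.0117 + 0.0048 = 5.37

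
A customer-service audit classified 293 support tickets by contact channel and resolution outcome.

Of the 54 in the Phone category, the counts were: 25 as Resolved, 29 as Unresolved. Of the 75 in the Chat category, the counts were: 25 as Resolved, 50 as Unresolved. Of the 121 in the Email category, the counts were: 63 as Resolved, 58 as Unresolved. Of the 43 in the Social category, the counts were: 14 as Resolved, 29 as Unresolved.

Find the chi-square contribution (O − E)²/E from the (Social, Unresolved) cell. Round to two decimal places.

Row total (Social) = 43; column total (Unresolved) = 166; N = 293.
Expected count E = 43 × 166 / 293 = 24.362.
Contribution = (O − E)²/E = (29 − 24.362)² / 24.362 = 0.88.

0.88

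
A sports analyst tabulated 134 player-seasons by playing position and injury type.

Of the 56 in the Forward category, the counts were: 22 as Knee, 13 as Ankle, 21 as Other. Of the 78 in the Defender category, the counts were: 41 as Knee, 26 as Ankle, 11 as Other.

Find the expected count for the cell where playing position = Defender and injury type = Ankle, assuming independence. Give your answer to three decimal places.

22.701

Row total (Defender) = 78; column total (Ankle) = 39; grand total N = 134.
Expected count = (row total × column total) / N = 78 × 39 / 134 = 22.701.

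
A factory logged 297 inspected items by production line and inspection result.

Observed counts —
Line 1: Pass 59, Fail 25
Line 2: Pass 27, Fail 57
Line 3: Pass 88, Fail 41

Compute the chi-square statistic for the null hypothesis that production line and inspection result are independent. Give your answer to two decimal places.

Row totals: 84, 84, 129. Column totals: 174, 123. Grand total N = 297.
Expected counts (row total × column total / N):
  Line 1, Pass: 84×174/297 = 49.212
  Line 1, Fail: 84×123/297 = 34.788
  Line 2, Pass: 84×174/297 = 49.212
  Line 2, Fail: 84×123/297 = 34.788
  Line 3, Pass: 129×174/297 = 75.576
  Line 3, Fail: 129×123/297 = 53.424
Contributions (O − E)²/E:
  (59 − 49.212)²/49.212 = 1.9468
  (25 − 34.788)²/34.788 = 2.7540
  (27 − 49.212)²/49.212 = 10.0255
  (57 − 34.788)²/34.788 = 14.1823
  (88 − 75.576)²/75.576 = 2.0424
  (41 − 53.424)²/53.424 = 2.8893
χ² = 1.9468 + 2.7540 + 10.0255 + 14.1823 + 2.0424 + 2.8893 = 33.84

33.84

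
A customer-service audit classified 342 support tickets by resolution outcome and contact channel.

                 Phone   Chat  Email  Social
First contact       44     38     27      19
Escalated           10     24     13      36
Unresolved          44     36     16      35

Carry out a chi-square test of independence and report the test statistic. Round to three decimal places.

29.413

Row totals: 128, 83, 131. Column totals: 98, 98, 56, 90. Grand total N = 342.
Expected counts (row total × column total / N):
  First contact, Phone: 128×98/342 = 36.6784
  First contact, Chat: 128×98/342 = 36.6784
  First contact, Email: 128×56/342 = 20.9591
  First contact, Social: 128×90/342 = 33.6842
  Escalated, Phone: 83×98/342 = 23.7836
  Escalated, Chat: 83×98/342 = 23.7836
  Escalated, Email: 83×56/342 = 13.5906
  Escalated, Social: 83×90/342 = 21.8421
  Unresolved, Phone: 131×98/342 = 37.5380
  Unresolved, Chat: 131×98/342 = 37.5380
  Unresolved, Email: 131×56/342 = 21.4503
  Unresolved, Social: 131×90/342 = 34.4737
Contributions (O − E)²/E:
  (44 − 36.6784)²/36.6784 = 1.4615
  (38 − 36.6784)²/36.6784 = 0.0476
  (27 − 20.9591)²/20.9591 = 1.7411
  (19 − 33.6842)²/33.6842 = 6.4014
  (10 − 23.7836)²/23.7836 = 7.9882
  (24 − 23.7836)²/23.7836 = 0.0020
  (13 − 13.5906)²/13.5906 = 0.0257
  (36 − 21.8421)²/21.8421 = 9.1771
  (44 − 37.5380)²/37.5380 = 1.1124
  (36 − 37.5380)²/37.5380 = 0.0630
  (16 − 21.4503)²/21.4503 = 1.3849
  (35 − 34.4737)²/34.4737 = 0.0080
χ² = 1.4615 + 0.0476 + 1.7411 + 6.4014 + 7.9882 + 0.0020 + 0.0257 + 9.1771 + 1.1124 + 0.0630 + 1.3849 + 0.0080 = 29.413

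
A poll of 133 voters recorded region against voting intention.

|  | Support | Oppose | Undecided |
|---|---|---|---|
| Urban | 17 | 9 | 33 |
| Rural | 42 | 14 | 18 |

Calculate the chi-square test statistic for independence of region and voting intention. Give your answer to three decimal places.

Row totals: 59, 74. Column totals: 59, 23, 51. Grand total N = 133.
Expected counts (row total × column total / N):
  Urban, Support: 59×59/133 = 26.1729
  Urban, Oppose: 59×23/133 = 10.2030
  Urban, Undecided: 59×51/133 = 22.6241
  Rural, Support: 74×59/133 = 32.8271
  Rural, Oppose: 74×23/133 = 12.7970
  Rural, Undecided: 74×51/133 = 28.3759
Contributions (O − E)²/E:
  (17 − 26.1729)²/26.1729 = 3.2149
  (9 − 10.2030)²/10.2030 = 0.1418
  (33 − 22.6241)²/22.6241 = 4.7586
  (42 − 32.8271)²/32.8271 = 2.5632
  (14 − 12.7970)²/12.7970 = 0.1131
  (18 − 28.3759)²/28.3759 = 3.7940
χ² = 3.2149 + 0.1418 + 4.7586 + 2.5632 + 0.1131 + 3.7940 = 14.586

14.586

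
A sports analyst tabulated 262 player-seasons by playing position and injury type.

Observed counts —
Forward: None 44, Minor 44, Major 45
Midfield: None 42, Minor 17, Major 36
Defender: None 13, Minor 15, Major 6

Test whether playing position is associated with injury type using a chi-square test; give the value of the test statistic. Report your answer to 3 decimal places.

12.424

Row totals: 133, 95, 34. Column totals: 99, 76, 87. Grand total N = 262.
Expected counts (row total × column total / N):
  Forward, None: 133×99/262 = 50.2557
  Forward, Minor: 133×76/262 = 38.5802
  Forward, Major: 133×87/262 = 44.1641
  Midfield, None: 95×99/262 = 35.8969
  Midfield, Minor: 95×76/262 = 27.5573
  Midfield, Major: 95×87/262 = 31.5458
  Defender, None: 34×99/262 = 12.8473
  Defender, Minor: 34×76/262 = 9.8626
  Defender, Major: 34×87/262 = 11.2901
Contributions (O − E)²/E:
  (44 − 50.2557)²/50.2557 = 0.7787
  (44 − 38.5802)²/38.5802 = 0.7614
  (45 − 44.1641)²/44.1641 = 0.0158
  (42 − 35.8969)²/35.8969 = 1.0376
  (17 − 27.5573)²/27.5573 = 4.0445
  (36 − 31.5458)²/31.5458 = 0.6289
  (13 − 12.8473)²/12.8473 = 0.0018
  (15 − 9.8626)²/9.8626 = 2.6761
  (6 − 11.2901)²/11.2901 = 2.4787
χ² = 0.7787 + 0.7614 + 0.0158 + 1.0376 + 4.0445 + 0.6289 + 0.0018 + 2.6761 + 2.4787 = 12.424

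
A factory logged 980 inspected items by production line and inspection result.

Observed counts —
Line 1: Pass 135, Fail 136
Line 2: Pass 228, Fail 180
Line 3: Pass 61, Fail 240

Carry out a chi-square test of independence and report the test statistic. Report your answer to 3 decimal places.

Row totals: 271, 408, 301. Column totals: 424, 556. Grand total N = 980.
Expected counts (row total × column total / N):
  Line 1, Pass: 271×424/980 = 117.2490
  Line 1, Fail: 271×556/980 = 153.7510
  Line 2, Pass: 408×424/980 = 176.5224
  Line 2, Fail: 408×556/980 = 231.4776
  Line 3, Pass: 301×424/980 = 130.2286
  Line 3, Fail: 301×556/980 = 170.7714
Contributions (O − E)²/E:
  (135 − 117.2490)²/117.2490 = 2.6874
  (136 − 153.7510)²/153.7510 = 2.0494
  (228 − 176.5224)²/176.5224 = 15.0119
  (180 − 231.4776)²/231.4776 = 11.4479
  (61 − 130.2286)²/130.2286 = 36.8014
  (240 − 170.7714)²/170.7714 = 28.0644
χ² = 2.6874 + 2.0494 + 15.0119 + 11.4479 + 36.8014 + 28.0644 = 96.062

96.062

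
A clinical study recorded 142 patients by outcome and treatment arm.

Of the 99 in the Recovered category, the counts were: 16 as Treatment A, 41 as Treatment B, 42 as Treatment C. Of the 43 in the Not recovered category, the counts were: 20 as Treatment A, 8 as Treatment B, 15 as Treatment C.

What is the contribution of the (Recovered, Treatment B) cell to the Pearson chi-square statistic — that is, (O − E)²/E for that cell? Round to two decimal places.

1.37

Row total (Recovered) = 99; column total (Treatment B) = 49; N = 142.
Expected count E = 99 × 49 / 142 = 34.162.
Contribution = (O − E)²/E = (41 − 34.162)² / 34.162 = 1.37.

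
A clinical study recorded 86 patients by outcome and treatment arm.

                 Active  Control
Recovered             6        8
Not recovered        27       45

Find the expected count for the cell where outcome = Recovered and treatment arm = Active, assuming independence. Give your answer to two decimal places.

Row total (Recovered) = 14; column total (Active) = 33; grand total N = 86.
Expected count = (row total × column total) / N = 14 × 33 / 86 = 5.37.

5.37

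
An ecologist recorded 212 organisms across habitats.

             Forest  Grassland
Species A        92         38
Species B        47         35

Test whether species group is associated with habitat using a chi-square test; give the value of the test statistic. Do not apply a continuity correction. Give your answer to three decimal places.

4.030

Row totals: 130, 82. Column totals: 139, 73. Grand total N = 212.
Expected counts (row total × column total / N):
  Species A, Forest: 130×139/212 = 85.2358
  Species A, Grassland: 130×73/212 = 44.7642
  Species B, Forest: 82×139/212 = 53.7642
  Species B, Grassland: 82×73/212 = 28.2358
Contributions (O − E)²/E:
  (92 − 85.2358)²/85.2358 = 0.5368
  (38 − 44.7642)²/44.7642 = 1.0221
  (47 − 53.7642)²/53.7642 = 0.8510
  (35 − 28.2358)²/28.2358 = 1.6204
χ² = 0.5368 + 1.0221 + 0.8510 + 1.6204 = 4.030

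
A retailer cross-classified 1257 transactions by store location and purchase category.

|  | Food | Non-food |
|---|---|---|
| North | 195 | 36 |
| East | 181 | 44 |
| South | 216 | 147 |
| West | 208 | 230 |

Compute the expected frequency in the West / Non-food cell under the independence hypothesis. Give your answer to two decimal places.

Row total (West) = 438; column total (Non-food) = 457; grand total N = 1257.
Expected count = (row total × column total) / N = 438 × 457 / 1257 = 159.24.

159.24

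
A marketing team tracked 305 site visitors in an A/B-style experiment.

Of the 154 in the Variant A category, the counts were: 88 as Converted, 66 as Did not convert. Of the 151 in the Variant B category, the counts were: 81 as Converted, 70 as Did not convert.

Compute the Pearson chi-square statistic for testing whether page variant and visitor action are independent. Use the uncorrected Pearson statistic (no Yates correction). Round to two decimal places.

0.38

Row totals: 154, 151. Column totals: 169, 136. Grand total N = 305.
Expected counts (row total × column total / N):
  Variant A, Converted: 154×169/305 = 85.331
  Variant A, Did not convert: 154×136/305 = 68.669
  Variant B, Converted: 151×169/305 = 83.669
  Variant B, Did not convert: 151×136/305 = 67.331
Contributions (O − E)²/E:
  (88 − 85.331)²/85.331 = 0.0835
  (66 − 68.669)²/68.669 = 0.1037
  (81 − 83.669)²/83.669 = 0.0851
  (70 − 67.331)²/67.331 = 0.1058
χ² = 0.0835 + 0.1037 + 0.0851 + 0.1058 = 0.38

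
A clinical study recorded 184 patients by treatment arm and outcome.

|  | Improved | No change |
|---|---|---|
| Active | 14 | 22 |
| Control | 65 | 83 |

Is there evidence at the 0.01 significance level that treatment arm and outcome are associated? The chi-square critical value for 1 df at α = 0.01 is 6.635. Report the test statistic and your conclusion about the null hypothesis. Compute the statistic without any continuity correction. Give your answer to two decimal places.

0.30; fail to reject H₀

Row totals: 36, 148. Column totals: 79, 105. Grand total N = 184.
Expected counts (row total × column total / N):
  Active, Improved: 36×79/184 = 15.457
  Active, No change: 36×105/184 = 20.543
  Control, Improved: 148×79/184 = 63.543
  Control, No change: 148×105/184 = 84.457
Contributions (O − E)²/E:
  (14 − 15.457)²/15.457 = 0.1373
  (22 − 20.543)²/20.543 = 0.1033
  (65 − 63.543)²/63.543 = 0.0334
  (83 − 84.457)²/84.457 = 0.0251
χ² = 0.1373 + 0.1033 + 0.0334 + 0.0251 = 0.30
df = (2−1)(2−1) = 1. Since 0.30 < 6.635, fail to reject the null hypothesis of independence at α = 0.01.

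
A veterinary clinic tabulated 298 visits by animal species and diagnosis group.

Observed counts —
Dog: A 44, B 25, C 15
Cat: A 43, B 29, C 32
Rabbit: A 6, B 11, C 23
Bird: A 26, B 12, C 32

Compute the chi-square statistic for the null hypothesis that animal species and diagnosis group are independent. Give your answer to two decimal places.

Row totals: 84, 104, 40, 70. Column totals: 119, 77, 102. Grand total N = 298.
Expected counts (row total × column total / N):
  Dog, A: 84×119/298 = 33.544
  Dog, B: 84×77/298 = 21.705
  Dog, C: 84×102/298 = 28.752
  Cat, A: 104×119/298 = 41.530
  Cat, B: 104×77/298 = 26.872
  Cat, C: 104×102/298 = 35.597
  Rabbit, A: 40×119/298 = 15.973
  Rabbit, B: 40×77/298 = 10.336
  Rabbit, C: 40×102/298 = 13.691
  Bird, A: 70×119/298 = 27.953
  Bird, B: 70×77/298 = 18.087
  Bird, C: 70×102/298 = 23.960
Contributions (O − E)²/E:
  (44 − 33.544)²/33.544 = 3.2592
  (25 − 21.705)²/21.705 = 0.5002
  (15 − 28.752)²/28.752 = 6.5775
  (43 − 41.530)²/41.530 = 0.0520
  (29 − 26.872)²/26.872 = 0.1685
  (32 − 35.597)²/35.597 = 0.3635
  (6 − 15.973)²/15.973 = 6.2268
  (11 − 10.336)²/10.336 = 0.0427
  (23 − 13.691)²/13.691 = 6.3295
  (26 − 27.953)²/27.953 = 0.1365
  (12 − 18.087)²/18.087 = 2.0485
  (32 − 23.960)²/23.960 = 2.6979
χ² = 3.2592 + 0.5002 + 6.5775 + 0.0520 + 0.1685 + 0.3635 + 6.2268 + 0.0427 + 6.3295 + 0.1365 + 2.0485 + 2.6979 = 28.40

28.40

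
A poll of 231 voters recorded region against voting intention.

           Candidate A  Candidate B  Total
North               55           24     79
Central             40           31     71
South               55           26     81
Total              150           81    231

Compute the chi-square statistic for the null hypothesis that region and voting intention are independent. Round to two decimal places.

3.38

Grand total N = 231.
Expected counts (row total × column total / N):
  North, Candidate A: 79×150/231 = 51.299
  North, Candidate B: 79×81/231 = 27.701
  Central, Candidate A: 71×150/231 = 46.104
  Central, Candidate B: 71×81/231 = 24.896
  South, Candidate A: 81×150/231 = 52.597
  South, Candidate B: 81×81/231 = 28.403
Contributions (O − E)²/E:
  (55 − 51.299)²/51.299 = 0.2670
  (24 − 27.701)²/27.701 = 0.4945
  (40 − 46.104)²/46.104 = 0.8081
  (31 − 24.896)²/24.896 = 1.4966
  (55 − 52.597)²/52.597 = 0.1098
  (26 − 28.403)²/28.403 = 0.2033
χ² = 0.2670 + 0.4945 + 0.8081 + 1.4966 + 0.1098 + 0.2033 = 3.38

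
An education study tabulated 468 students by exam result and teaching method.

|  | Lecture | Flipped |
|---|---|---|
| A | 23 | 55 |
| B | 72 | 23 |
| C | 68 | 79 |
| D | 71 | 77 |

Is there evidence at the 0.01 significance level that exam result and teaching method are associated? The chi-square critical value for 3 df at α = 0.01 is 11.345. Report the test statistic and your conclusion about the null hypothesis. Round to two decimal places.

Row totals: 78, 95, 147, 148. Column totals: 234, 234. Grand total N = 468.
Expected counts (row total × column total / N):
  A, Lecture: 78×234/468 = 39.000
  A, Flipped: 78×234/468 = 39.000
  B, Lecture: 95×234/468 = 47.500
  B, Flipped: 95×234/468 = 47.500
  C, Lecture: 147×234/468 = 73.500
  C, Flipped: 147×234/468 = 73.500
  D, Lecture: 148×234/468 = 74.000
  D, Flipped: 148×234/468 = 74.000
Contributions (O − E)²/E:
  (23 − 39.000)²/39.000 = 6.5641
  (55 − 39.000)²/39.000 = 6.5641
  (72 − 47.500)²/47.500 = 12.6368
  (23 − 47.500)²/47.500 = 12.6368
  (68 − 73.500)²/73.500 = 0.4116
  (79 − 73.500)²/73.500 = 0.4116
  (71 − 74.000)²/74.000 = 0.1216
  (77 − 74.000)²/74.000 = 0.1216
χ² = 6.5641 + 6.5641 + 12.6368 + 12.6368 + 0.4116 + 0.4116 + 0.1216 + 0.1216 = 39.47
df = (4−1)(2−1) = 3. Since 39.47 > 11.345, reject the null hypothesis of independence at α = 0.01.

39.47; reject H₀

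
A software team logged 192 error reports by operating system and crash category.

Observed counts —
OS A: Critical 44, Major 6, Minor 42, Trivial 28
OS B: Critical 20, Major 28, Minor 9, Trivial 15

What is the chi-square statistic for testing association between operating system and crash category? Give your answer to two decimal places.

38.95

Row totals: 120, 72. Column totals: 64, 34, 51, 43. Grand total N = 192.
Expected counts (row total × column total / N):
  OS A, Critical: 120×64/192 = 40.000
  OS A, Major: 120×34/192 = 21.250
  OS A, Minor: 120×51/192 = 31.875
  OS A, Trivial: 120×43/192 = 26.875
  OS B, Critical: 72×64/192 = 24.000
  OS B, Major: 72×34/192 = 12.750
  OS B, Minor: 72×51/192 = 19.125
  OS B, Trivial: 72×43/192 = 16.125
Contributions (O − E)²/E:
  (44 − 40.000)²/40.000 = 0.4000
  (6 − 21.250)²/21.250 = 10.9441
  (42 − 31.875)²/31.875 = 3.2162
  (28 − 26.875)²/26.875 = 0.0471
  (20 − 24.000)²/24.000 = 0.6667
  (28 − 12.750)²/12.750 = 18.2402
  (9 − 19.125)²/19.125 = 5.3603
  (15 − 16.125)²/16.125 = 0.0785
χ² = 0.4000 + 10.9441 + 3.2162 + 0.0471 + 0.6667 + 18.2402 + 5.3603 + 0.0785 = 38.95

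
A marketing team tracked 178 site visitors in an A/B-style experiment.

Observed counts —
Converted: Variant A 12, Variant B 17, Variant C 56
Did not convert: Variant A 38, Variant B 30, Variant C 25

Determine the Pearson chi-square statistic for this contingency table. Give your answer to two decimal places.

28.68

Row totals: 85, 93. Column totals: 50, 47, 81. Grand total N = 178.
Expected counts (row total × column total / N):
  Converted, Variant A: 85×50/178 = 23.876
  Converted, Variant B: 85×47/178 = 22.444
  Converted, Variant C: 85×81/178 = 38.680
  Did not convert, Variant A: 93×50/178 = 26.124
  Did not convert, Variant B: 93×47/178 = 24.556
  Did not convert, Variant C: 93×81/178 = 42.320
Contributions (O − E)²/E:
  (12 − 23.876)²/23.876 = 5.9072
  (17 − 22.444)²/22.444 = 1.3205
  (56 − 38.680)²/38.680 = 7.7555
  (38 − 26.124)²/26.124 = 5.3988
  (30 − 24.556)²/24.556 = 1.2069
  (25 − 42.320)²/42.320 = 7.0884
χ² = 5.9072 + 1.3205 + 7.7555 + 5.3988 + 1.2069 + 7.0884 = 28.68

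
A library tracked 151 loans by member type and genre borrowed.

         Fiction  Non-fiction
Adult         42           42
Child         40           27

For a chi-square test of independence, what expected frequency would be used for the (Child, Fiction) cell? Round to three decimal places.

36.384

Row total (Child) = 67; column total (Fiction) = 82; grand total N = 151.
Expected count = (row total × column total) / N = 67 × 82 / 151 = 36.384.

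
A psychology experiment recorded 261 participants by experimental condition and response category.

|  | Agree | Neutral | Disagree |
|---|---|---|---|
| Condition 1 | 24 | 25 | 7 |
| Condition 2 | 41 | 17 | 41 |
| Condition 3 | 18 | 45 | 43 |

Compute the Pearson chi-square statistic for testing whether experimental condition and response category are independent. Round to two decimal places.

Row totals: 56, 99, 106. Column totals: 83, 87, 91. Grand total N = 261.
Expected counts (row total × column total / N):
  Condition 1, Agree: 56×83/261 = 17.808
  Condition 1, Neutral: 56×87/261 = 18.667
  Condition 1, Disagree: 56×91/261 = 19.525
  Condition 2, Agree: 99×83/261 = 31.483
  Condition 2, Neutral: 99×87/261 = 33.000
  Condition 2, Disagree: 99×91/261 = 34.517
  Condition 3, Agree: 106×83/261 = 33.709
  Condition 3, Neutral: 106×87/261 = 35.333
  Condition 3, Disagree: 106×91/261 = 36.958
Contributions (O − E)²/E:
  (24 − 17.808)²/17.808 = 2.1530
  (25 − 18.667)²/18.667 = 2.1485
  (7 − 19.525)²/19.525 = 8.0346
  (41 − 31.483)²/31.483 = 2.8769
  (17 − 33.000)²/33.000 = 7.7576
  (41 − 34.517)²/34.517 = 1.2176
  (18 − 33.709)²/33.709 = 7.3207
  (45 − 35.333)²/35.333 = 2.6449
  (43 − 36.958)²/36.958 = 0.9878
χ² = 2.1530 + 2.1485 + 8.0346 + 2.8769 + 7.7576 + 1.2176 + 7.3207 + 2.6449 + 0.9878 = 35.14

35.14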